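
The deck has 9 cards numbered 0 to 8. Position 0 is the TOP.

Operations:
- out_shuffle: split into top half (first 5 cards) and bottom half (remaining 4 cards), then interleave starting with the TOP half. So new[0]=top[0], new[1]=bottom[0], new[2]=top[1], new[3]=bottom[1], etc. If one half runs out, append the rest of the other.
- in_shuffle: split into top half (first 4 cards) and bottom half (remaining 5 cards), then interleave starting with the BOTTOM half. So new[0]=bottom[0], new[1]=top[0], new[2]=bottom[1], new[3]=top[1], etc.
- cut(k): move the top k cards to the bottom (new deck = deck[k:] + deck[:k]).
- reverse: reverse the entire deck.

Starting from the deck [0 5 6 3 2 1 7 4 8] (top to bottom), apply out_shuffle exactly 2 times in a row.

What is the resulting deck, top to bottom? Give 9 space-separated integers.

After op 1 (out_shuffle): [0 1 5 7 6 4 3 8 2]
After op 2 (out_shuffle): [0 4 1 3 5 8 7 2 6]

Answer: 0 4 1 3 5 8 7 2 6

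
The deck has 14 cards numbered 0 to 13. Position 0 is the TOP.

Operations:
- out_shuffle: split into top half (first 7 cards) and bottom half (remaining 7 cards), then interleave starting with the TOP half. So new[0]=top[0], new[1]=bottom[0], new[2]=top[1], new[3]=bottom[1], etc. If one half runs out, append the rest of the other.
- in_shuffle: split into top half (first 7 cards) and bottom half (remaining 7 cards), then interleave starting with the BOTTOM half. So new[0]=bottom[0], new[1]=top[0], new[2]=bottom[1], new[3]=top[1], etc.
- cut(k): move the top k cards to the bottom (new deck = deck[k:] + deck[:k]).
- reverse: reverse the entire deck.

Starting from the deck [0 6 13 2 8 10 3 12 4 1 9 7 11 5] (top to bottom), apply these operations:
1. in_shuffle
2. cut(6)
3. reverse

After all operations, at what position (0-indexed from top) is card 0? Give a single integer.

Answer: 4

Derivation:
After op 1 (in_shuffle): [12 0 4 6 1 13 9 2 7 8 11 10 5 3]
After op 2 (cut(6)): [9 2 7 8 11 10 5 3 12 0 4 6 1 13]
After op 3 (reverse): [13 1 6 4 0 12 3 5 10 11 8 7 2 9]
Card 0 is at position 4.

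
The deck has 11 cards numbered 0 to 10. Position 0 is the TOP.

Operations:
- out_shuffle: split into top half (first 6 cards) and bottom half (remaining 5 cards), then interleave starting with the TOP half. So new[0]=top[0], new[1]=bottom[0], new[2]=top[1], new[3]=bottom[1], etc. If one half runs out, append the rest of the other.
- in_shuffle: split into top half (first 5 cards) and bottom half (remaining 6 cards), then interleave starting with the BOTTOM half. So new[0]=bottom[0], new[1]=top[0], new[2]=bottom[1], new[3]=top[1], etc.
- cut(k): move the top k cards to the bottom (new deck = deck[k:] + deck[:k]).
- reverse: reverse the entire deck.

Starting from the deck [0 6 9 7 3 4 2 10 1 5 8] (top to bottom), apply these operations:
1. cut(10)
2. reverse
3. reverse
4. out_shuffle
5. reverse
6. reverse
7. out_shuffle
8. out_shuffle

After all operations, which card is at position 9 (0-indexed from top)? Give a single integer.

After op 1 (cut(10)): [8 0 6 9 7 3 4 2 10 1 5]
After op 2 (reverse): [5 1 10 2 4 3 7 9 6 0 8]
After op 3 (reverse): [8 0 6 9 7 3 4 2 10 1 5]
After op 4 (out_shuffle): [8 4 0 2 6 10 9 1 7 5 3]
After op 5 (reverse): [3 5 7 1 9 10 6 2 0 4 8]
After op 6 (reverse): [8 4 0 2 6 10 9 1 7 5 3]
After op 7 (out_shuffle): [8 9 4 1 0 7 2 5 6 3 10]
After op 8 (out_shuffle): [8 2 9 5 4 6 1 3 0 10 7]
Position 9: card 10.

Answer: 10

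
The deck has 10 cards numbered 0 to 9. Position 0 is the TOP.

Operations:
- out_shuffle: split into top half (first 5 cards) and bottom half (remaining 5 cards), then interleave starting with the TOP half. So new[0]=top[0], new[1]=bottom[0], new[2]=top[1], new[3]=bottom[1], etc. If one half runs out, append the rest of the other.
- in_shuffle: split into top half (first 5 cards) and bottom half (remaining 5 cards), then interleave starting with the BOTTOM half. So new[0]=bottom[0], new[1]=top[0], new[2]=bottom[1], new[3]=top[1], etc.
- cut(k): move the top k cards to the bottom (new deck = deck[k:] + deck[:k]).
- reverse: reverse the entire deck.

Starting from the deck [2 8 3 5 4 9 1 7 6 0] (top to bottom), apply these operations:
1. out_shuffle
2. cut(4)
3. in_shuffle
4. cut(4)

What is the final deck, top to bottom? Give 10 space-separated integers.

After op 1 (out_shuffle): [2 9 8 1 3 7 5 6 4 0]
After op 2 (cut(4)): [3 7 5 6 4 0 2 9 8 1]
After op 3 (in_shuffle): [0 3 2 7 9 5 8 6 1 4]
After op 4 (cut(4)): [9 5 8 6 1 4 0 3 2 7]

Answer: 9 5 8 6 1 4 0 3 2 7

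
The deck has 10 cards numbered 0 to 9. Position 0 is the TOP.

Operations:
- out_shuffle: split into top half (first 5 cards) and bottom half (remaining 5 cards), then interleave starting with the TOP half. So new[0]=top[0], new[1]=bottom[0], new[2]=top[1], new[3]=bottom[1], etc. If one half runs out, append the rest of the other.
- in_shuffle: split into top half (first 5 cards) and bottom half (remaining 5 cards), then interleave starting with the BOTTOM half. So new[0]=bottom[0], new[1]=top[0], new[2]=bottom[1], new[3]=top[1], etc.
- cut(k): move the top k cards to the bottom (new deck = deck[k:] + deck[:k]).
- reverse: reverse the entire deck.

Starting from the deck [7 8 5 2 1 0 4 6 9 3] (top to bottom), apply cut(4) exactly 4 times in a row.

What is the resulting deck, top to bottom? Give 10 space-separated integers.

After op 1 (cut(4)): [1 0 4 6 9 3 7 8 5 2]
After op 2 (cut(4)): [9 3 7 8 5 2 1 0 4 6]
After op 3 (cut(4)): [5 2 1 0 4 6 9 3 7 8]
After op 4 (cut(4)): [4 6 9 3 7 8 5 2 1 0]

Answer: 4 6 9 3 7 8 5 2 1 0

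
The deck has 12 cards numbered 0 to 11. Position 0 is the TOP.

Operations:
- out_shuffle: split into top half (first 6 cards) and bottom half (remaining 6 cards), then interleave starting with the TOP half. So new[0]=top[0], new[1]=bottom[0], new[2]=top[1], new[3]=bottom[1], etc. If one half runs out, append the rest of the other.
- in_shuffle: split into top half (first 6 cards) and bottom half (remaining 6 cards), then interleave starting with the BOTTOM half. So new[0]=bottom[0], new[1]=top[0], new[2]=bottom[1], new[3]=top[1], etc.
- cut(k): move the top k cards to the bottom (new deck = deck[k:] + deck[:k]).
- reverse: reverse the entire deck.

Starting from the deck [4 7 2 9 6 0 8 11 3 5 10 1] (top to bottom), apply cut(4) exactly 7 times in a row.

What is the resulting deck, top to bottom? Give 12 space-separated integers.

After op 1 (cut(4)): [6 0 8 11 3 5 10 1 4 7 2 9]
After op 2 (cut(4)): [3 5 10 1 4 7 2 9 6 0 8 11]
After op 3 (cut(4)): [4 7 2 9 6 0 8 11 3 5 10 1]
After op 4 (cut(4)): [6 0 8 11 3 5 10 1 4 7 2 9]
After op 5 (cut(4)): [3 5 10 1 4 7 2 9 6 0 8 11]
After op 6 (cut(4)): [4 7 2 9 6 0 8 11 3 5 10 1]
After op 7 (cut(4)): [6 0 8 11 3 5 10 1 4 7 2 9]

Answer: 6 0 8 11 3 5 10 1 4 7 2 9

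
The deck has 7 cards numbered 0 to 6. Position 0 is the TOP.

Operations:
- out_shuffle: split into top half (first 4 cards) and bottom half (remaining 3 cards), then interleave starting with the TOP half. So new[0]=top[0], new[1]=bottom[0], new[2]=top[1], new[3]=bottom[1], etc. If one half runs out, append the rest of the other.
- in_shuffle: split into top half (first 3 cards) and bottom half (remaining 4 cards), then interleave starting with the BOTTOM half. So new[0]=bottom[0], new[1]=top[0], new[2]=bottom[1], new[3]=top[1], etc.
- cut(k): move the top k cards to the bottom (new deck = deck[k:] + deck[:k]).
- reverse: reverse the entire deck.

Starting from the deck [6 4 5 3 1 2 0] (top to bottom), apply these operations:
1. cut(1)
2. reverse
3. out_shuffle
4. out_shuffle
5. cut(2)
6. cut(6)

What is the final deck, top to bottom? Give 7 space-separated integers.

After op 1 (cut(1)): [4 5 3 1 2 0 6]
After op 2 (reverse): [6 0 2 1 3 5 4]
After op 3 (out_shuffle): [6 3 0 5 2 4 1]
After op 4 (out_shuffle): [6 2 3 4 0 1 5]
After op 5 (cut(2)): [3 4 0 1 5 6 2]
After op 6 (cut(6)): [2 3 4 0 1 5 6]

Answer: 2 3 4 0 1 5 6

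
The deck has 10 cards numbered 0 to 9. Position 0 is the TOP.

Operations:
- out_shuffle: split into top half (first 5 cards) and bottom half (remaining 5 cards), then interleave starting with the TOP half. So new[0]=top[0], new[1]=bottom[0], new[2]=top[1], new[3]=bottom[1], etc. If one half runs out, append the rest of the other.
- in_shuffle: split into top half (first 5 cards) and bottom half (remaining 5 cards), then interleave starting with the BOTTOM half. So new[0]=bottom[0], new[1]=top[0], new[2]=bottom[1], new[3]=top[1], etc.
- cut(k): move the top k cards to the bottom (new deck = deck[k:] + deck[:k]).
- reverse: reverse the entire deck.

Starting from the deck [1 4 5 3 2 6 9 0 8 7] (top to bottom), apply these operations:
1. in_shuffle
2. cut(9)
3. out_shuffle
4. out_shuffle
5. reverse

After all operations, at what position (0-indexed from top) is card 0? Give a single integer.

After op 1 (in_shuffle): [6 1 9 4 0 5 8 3 7 2]
After op 2 (cut(9)): [2 6 1 9 4 0 5 8 3 7]
After op 3 (out_shuffle): [2 0 6 5 1 8 9 3 4 7]
After op 4 (out_shuffle): [2 8 0 9 6 3 5 4 1 7]
After op 5 (reverse): [7 1 4 5 3 6 9 0 8 2]
Card 0 is at position 7.

Answer: 7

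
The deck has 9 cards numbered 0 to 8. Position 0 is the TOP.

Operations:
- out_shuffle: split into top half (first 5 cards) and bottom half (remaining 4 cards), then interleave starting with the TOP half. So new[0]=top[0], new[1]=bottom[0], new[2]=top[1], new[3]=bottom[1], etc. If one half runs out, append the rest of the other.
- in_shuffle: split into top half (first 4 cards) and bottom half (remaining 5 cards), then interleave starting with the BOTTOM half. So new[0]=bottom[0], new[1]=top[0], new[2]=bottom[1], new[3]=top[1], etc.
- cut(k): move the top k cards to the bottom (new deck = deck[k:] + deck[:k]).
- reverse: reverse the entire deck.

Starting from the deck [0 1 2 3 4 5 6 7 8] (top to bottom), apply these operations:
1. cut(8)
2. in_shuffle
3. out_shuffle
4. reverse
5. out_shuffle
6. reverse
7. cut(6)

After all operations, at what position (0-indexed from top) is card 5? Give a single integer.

Answer: 2

Derivation:
After op 1 (cut(8)): [8 0 1 2 3 4 5 6 7]
After op 2 (in_shuffle): [3 8 4 0 5 1 6 2 7]
After op 3 (out_shuffle): [3 1 8 6 4 2 0 7 5]
After op 4 (reverse): [5 7 0 2 4 6 8 1 3]
After op 5 (out_shuffle): [5 6 7 8 0 1 2 3 4]
After op 6 (reverse): [4 3 2 1 0 8 7 6 5]
After op 7 (cut(6)): [7 6 5 4 3 2 1 0 8]
Card 5 is at position 2.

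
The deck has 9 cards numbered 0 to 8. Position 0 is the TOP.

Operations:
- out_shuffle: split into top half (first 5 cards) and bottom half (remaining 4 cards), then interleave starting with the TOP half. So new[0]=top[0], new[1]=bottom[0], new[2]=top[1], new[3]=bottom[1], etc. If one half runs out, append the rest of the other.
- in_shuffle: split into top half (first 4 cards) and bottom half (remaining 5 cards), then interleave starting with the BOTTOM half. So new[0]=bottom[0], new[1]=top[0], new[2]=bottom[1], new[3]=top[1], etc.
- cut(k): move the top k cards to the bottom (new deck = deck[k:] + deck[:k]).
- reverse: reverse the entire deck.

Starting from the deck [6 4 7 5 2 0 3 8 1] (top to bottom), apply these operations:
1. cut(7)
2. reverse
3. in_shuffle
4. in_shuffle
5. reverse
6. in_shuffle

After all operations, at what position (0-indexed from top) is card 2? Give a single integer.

After op 1 (cut(7)): [8 1 6 4 7 5 2 0 3]
After op 2 (reverse): [3 0 2 5 7 4 6 1 8]
After op 3 (in_shuffle): [7 3 4 0 6 2 1 5 8]
After op 4 (in_shuffle): [6 7 2 3 1 4 5 0 8]
After op 5 (reverse): [8 0 5 4 1 3 2 7 6]
After op 6 (in_shuffle): [1 8 3 0 2 5 7 4 6]
Card 2 is at position 4.

Answer: 4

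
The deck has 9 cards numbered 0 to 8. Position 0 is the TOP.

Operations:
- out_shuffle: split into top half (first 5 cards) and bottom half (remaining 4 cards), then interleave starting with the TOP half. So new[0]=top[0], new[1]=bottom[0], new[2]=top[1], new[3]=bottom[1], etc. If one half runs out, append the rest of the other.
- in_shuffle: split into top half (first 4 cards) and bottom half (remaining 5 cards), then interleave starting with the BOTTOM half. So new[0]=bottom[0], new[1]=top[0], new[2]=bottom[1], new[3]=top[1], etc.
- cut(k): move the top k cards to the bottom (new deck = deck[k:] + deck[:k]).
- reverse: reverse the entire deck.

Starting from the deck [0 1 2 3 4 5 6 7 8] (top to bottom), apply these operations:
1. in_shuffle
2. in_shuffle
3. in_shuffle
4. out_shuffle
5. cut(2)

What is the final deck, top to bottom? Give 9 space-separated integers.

After op 1 (in_shuffle): [4 0 5 1 6 2 7 3 8]
After op 2 (in_shuffle): [6 4 2 0 7 5 3 1 8]
After op 3 (in_shuffle): [7 6 5 4 3 2 1 0 8]
After op 4 (out_shuffle): [7 2 6 1 5 0 4 8 3]
After op 5 (cut(2)): [6 1 5 0 4 8 3 7 2]

Answer: 6 1 5 0 4 8 3 7 2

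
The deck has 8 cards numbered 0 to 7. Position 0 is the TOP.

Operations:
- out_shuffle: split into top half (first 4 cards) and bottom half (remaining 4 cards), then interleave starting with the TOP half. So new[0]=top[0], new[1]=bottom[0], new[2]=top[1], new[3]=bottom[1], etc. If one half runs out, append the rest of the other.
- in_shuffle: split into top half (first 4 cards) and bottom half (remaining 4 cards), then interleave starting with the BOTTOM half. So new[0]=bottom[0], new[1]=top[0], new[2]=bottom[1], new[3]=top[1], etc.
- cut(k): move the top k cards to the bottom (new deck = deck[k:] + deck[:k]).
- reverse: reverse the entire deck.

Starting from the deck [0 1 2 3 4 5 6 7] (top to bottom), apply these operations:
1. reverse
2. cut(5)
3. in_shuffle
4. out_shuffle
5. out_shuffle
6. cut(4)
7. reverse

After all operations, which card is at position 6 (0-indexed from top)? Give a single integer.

After op 1 (reverse): [7 6 5 4 3 2 1 0]
After op 2 (cut(5)): [2 1 0 7 6 5 4 3]
After op 3 (in_shuffle): [6 2 5 1 4 0 3 7]
After op 4 (out_shuffle): [6 4 2 0 5 3 1 7]
After op 5 (out_shuffle): [6 5 4 3 2 1 0 7]
After op 6 (cut(4)): [2 1 0 7 6 5 4 3]
After op 7 (reverse): [3 4 5 6 7 0 1 2]
Position 6: card 1.

Answer: 1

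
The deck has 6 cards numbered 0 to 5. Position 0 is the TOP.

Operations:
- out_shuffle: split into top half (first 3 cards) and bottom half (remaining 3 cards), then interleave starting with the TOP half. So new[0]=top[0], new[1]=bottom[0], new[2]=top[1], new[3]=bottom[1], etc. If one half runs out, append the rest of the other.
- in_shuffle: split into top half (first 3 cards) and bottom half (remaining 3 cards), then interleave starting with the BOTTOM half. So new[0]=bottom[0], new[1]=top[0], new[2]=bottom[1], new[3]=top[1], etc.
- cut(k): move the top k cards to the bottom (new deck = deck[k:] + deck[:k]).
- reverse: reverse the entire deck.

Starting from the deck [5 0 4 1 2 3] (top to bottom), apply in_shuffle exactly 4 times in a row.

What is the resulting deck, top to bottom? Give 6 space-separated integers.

After op 1 (in_shuffle): [1 5 2 0 3 4]
After op 2 (in_shuffle): [0 1 3 5 4 2]
After op 3 (in_shuffle): [5 0 4 1 2 3]
After op 4 (in_shuffle): [1 5 2 0 3 4]

Answer: 1 5 2 0 3 4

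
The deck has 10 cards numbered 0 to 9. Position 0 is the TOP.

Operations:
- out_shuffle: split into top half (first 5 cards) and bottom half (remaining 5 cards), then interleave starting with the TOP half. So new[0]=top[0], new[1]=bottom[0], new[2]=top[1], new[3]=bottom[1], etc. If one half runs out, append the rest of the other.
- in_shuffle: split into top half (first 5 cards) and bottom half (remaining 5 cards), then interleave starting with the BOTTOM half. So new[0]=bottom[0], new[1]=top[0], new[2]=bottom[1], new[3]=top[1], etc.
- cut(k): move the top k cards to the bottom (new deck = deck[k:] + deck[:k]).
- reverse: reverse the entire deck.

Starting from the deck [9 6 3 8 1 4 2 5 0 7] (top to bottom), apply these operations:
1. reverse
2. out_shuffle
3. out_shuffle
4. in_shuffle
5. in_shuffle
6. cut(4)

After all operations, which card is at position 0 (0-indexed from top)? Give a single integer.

Answer: 2

Derivation:
After op 1 (reverse): [7 0 5 2 4 1 8 3 6 9]
After op 2 (out_shuffle): [7 1 0 8 5 3 2 6 4 9]
After op 3 (out_shuffle): [7 3 1 2 0 6 8 4 5 9]
After op 4 (in_shuffle): [6 7 8 3 4 1 5 2 9 0]
After op 5 (in_shuffle): [1 6 5 7 2 8 9 3 0 4]
After op 6 (cut(4)): [2 8 9 3 0 4 1 6 5 7]
Position 0: card 2.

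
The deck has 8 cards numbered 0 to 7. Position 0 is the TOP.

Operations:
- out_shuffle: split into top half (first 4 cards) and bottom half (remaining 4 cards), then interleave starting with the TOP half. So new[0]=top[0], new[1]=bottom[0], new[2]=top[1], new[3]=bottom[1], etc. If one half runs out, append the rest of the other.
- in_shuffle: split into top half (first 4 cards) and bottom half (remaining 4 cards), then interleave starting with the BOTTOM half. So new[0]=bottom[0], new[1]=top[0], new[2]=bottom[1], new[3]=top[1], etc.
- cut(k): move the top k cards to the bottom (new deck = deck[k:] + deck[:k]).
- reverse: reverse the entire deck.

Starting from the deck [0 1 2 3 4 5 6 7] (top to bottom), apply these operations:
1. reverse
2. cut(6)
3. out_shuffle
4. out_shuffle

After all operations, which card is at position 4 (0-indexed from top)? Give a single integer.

Answer: 0

Derivation:
After op 1 (reverse): [7 6 5 4 3 2 1 0]
After op 2 (cut(6)): [1 0 7 6 5 4 3 2]
After op 3 (out_shuffle): [1 5 0 4 7 3 6 2]
After op 4 (out_shuffle): [1 7 5 3 0 6 4 2]
Position 4: card 0.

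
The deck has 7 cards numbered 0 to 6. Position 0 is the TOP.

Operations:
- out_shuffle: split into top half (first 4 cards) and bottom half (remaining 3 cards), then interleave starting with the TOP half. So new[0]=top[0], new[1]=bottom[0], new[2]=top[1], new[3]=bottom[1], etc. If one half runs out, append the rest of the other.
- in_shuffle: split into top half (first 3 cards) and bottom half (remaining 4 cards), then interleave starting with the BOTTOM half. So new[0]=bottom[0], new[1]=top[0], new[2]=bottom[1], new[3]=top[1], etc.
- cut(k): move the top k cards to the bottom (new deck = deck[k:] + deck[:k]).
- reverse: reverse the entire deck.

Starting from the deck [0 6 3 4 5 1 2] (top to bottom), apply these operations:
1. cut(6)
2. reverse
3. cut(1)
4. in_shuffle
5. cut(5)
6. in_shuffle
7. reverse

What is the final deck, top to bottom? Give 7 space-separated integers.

Answer: 2 6 4 1 0 3 5

Derivation:
After op 1 (cut(6)): [2 0 6 3 4 5 1]
After op 2 (reverse): [1 5 4 3 6 0 2]
After op 3 (cut(1)): [5 4 3 6 0 2 1]
After op 4 (in_shuffle): [6 5 0 4 2 3 1]
After op 5 (cut(5)): [3 1 6 5 0 4 2]
After op 6 (in_shuffle): [5 3 0 1 4 6 2]
After op 7 (reverse): [2 6 4 1 0 3 5]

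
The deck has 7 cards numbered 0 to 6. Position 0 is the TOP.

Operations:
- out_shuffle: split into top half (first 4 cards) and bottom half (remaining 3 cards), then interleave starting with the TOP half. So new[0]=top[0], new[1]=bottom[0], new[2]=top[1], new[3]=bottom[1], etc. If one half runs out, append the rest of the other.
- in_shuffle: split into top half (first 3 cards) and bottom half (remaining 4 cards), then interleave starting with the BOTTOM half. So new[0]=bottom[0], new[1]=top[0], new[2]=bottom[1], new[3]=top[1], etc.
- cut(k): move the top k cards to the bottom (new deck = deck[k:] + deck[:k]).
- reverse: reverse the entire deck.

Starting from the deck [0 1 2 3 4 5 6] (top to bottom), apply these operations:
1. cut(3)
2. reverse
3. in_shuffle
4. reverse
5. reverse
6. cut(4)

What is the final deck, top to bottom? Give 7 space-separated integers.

Answer: 4 0 3 6 2 5 1

Derivation:
After op 1 (cut(3)): [3 4 5 6 0 1 2]
After op 2 (reverse): [2 1 0 6 5 4 3]
After op 3 (in_shuffle): [6 2 5 1 4 0 3]
After op 4 (reverse): [3 0 4 1 5 2 6]
After op 5 (reverse): [6 2 5 1 4 0 3]
After op 6 (cut(4)): [4 0 3 6 2 5 1]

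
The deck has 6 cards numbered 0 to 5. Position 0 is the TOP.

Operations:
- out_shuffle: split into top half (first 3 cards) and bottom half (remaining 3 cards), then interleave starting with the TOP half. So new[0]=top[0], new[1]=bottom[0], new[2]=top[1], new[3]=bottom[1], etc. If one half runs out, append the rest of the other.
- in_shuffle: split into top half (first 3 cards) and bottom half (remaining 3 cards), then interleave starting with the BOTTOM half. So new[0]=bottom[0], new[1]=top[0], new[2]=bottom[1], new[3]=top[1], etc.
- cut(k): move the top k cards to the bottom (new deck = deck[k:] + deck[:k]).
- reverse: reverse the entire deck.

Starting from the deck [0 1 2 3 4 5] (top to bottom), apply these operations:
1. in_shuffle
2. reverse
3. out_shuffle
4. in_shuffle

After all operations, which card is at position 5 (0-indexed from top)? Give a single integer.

After op 1 (in_shuffle): [3 0 4 1 5 2]
After op 2 (reverse): [2 5 1 4 0 3]
After op 3 (out_shuffle): [2 4 5 0 1 3]
After op 4 (in_shuffle): [0 2 1 4 3 5]
Position 5: card 5.

Answer: 5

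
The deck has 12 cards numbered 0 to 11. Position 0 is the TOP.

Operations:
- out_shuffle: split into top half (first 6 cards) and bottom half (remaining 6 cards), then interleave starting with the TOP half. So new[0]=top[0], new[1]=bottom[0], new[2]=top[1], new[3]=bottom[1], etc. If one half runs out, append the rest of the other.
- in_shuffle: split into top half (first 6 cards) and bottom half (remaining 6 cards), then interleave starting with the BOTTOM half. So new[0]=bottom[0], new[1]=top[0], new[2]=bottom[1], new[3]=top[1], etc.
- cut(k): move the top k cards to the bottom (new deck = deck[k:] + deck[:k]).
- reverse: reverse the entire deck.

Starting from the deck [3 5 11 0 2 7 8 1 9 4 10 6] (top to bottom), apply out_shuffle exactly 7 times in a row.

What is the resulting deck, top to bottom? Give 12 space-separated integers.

Answer: 3 9 7 11 10 1 2 5 4 8 0 6

Derivation:
After op 1 (out_shuffle): [3 8 5 1 11 9 0 4 2 10 7 6]
After op 2 (out_shuffle): [3 0 8 4 5 2 1 10 11 7 9 6]
After op 3 (out_shuffle): [3 1 0 10 8 11 4 7 5 9 2 6]
After op 4 (out_shuffle): [3 4 1 7 0 5 10 9 8 2 11 6]
After op 5 (out_shuffle): [3 10 4 9 1 8 7 2 0 11 5 6]
After op 6 (out_shuffle): [3 7 10 2 4 0 9 11 1 5 8 6]
After op 7 (out_shuffle): [3 9 7 11 10 1 2 5 4 8 0 6]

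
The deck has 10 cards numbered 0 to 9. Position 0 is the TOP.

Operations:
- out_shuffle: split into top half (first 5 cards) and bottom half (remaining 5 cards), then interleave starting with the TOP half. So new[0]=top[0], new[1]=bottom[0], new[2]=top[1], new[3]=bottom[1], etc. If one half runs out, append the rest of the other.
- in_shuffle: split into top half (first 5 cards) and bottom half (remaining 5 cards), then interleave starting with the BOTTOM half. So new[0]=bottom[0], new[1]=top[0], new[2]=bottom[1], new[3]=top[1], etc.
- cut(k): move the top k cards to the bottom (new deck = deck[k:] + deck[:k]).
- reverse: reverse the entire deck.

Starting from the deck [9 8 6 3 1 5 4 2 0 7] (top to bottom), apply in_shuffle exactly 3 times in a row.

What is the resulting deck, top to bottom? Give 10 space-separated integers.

After op 1 (in_shuffle): [5 9 4 8 2 6 0 3 7 1]
After op 2 (in_shuffle): [6 5 0 9 3 4 7 8 1 2]
After op 3 (in_shuffle): [4 6 7 5 8 0 1 9 2 3]

Answer: 4 6 7 5 8 0 1 9 2 3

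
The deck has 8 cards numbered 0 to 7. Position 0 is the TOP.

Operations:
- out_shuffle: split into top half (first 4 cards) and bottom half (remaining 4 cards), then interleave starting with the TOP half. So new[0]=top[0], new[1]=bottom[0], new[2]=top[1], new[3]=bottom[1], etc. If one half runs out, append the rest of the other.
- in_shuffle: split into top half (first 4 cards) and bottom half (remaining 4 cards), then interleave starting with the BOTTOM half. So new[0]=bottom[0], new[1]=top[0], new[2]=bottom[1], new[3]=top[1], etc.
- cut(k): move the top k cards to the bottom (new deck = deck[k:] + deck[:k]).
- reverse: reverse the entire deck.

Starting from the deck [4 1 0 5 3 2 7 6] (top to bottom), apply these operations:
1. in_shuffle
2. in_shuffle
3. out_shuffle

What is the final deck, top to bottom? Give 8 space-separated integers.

After op 1 (in_shuffle): [3 4 2 1 7 0 6 5]
After op 2 (in_shuffle): [7 3 0 4 6 2 5 1]
After op 3 (out_shuffle): [7 6 3 2 0 5 4 1]

Answer: 7 6 3 2 0 5 4 1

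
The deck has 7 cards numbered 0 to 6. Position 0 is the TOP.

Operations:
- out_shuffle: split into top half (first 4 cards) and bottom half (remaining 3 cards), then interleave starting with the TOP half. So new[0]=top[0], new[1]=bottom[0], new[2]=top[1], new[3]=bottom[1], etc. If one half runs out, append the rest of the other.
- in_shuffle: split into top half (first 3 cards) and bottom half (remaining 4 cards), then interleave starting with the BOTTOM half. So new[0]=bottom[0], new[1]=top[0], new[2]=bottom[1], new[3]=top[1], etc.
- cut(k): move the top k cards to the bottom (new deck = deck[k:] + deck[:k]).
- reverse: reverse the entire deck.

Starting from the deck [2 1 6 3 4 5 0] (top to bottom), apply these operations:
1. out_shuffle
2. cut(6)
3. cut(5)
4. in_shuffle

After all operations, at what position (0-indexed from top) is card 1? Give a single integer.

After op 1 (out_shuffle): [2 4 1 5 6 0 3]
After op 2 (cut(6)): [3 2 4 1 5 6 0]
After op 3 (cut(5)): [6 0 3 2 4 1 5]
After op 4 (in_shuffle): [2 6 4 0 1 3 5]
Card 1 is at position 4.

Answer: 4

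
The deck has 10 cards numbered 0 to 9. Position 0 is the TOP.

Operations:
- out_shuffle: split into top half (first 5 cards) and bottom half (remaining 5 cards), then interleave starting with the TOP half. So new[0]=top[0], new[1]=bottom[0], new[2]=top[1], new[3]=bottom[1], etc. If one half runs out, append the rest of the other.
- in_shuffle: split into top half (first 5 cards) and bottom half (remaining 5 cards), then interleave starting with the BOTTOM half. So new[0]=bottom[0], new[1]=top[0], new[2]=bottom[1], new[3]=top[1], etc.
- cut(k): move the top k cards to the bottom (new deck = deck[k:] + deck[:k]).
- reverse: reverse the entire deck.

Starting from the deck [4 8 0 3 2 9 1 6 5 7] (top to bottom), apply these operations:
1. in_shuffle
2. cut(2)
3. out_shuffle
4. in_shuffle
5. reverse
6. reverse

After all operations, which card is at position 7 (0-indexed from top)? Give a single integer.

Answer: 7

Derivation:
After op 1 (in_shuffle): [9 4 1 8 6 0 5 3 7 2]
After op 2 (cut(2)): [1 8 6 0 5 3 7 2 9 4]
After op 3 (out_shuffle): [1 3 8 7 6 2 0 9 5 4]
After op 4 (in_shuffle): [2 1 0 3 9 8 5 7 4 6]
After op 5 (reverse): [6 4 7 5 8 9 3 0 1 2]
After op 6 (reverse): [2 1 0 3 9 8 5 7 4 6]
Position 7: card 7.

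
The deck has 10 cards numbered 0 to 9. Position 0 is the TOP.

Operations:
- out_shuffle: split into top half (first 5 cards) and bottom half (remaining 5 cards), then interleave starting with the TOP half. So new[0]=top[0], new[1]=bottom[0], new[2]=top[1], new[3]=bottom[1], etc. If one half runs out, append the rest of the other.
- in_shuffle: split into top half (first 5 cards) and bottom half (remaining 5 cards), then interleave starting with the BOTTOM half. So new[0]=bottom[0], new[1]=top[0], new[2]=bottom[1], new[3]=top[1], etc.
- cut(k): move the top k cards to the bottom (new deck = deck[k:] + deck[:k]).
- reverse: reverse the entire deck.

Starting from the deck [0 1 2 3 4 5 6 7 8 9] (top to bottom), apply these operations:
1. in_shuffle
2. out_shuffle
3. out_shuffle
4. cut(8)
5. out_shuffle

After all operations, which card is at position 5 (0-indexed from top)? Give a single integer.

After op 1 (in_shuffle): [5 0 6 1 7 2 8 3 9 4]
After op 2 (out_shuffle): [5 2 0 8 6 3 1 9 7 4]
After op 3 (out_shuffle): [5 3 2 1 0 9 8 7 6 4]
After op 4 (cut(8)): [6 4 5 3 2 1 0 9 8 7]
After op 5 (out_shuffle): [6 1 4 0 5 9 3 8 2 7]
Position 5: card 9.

Answer: 9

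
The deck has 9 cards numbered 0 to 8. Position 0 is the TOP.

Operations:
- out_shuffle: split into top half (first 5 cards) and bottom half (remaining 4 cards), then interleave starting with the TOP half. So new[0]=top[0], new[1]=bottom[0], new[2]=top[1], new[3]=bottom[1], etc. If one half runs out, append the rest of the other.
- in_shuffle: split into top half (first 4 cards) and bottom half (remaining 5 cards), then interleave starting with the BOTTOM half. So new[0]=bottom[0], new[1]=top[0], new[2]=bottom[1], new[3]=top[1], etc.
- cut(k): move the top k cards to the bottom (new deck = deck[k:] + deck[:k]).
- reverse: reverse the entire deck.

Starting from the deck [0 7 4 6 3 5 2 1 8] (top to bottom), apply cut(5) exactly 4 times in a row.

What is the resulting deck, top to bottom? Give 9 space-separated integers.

After op 1 (cut(5)): [5 2 1 8 0 7 4 6 3]
After op 2 (cut(5)): [7 4 6 3 5 2 1 8 0]
After op 3 (cut(5)): [2 1 8 0 7 4 6 3 5]
After op 4 (cut(5)): [4 6 3 5 2 1 8 0 7]

Answer: 4 6 3 5 2 1 8 0 7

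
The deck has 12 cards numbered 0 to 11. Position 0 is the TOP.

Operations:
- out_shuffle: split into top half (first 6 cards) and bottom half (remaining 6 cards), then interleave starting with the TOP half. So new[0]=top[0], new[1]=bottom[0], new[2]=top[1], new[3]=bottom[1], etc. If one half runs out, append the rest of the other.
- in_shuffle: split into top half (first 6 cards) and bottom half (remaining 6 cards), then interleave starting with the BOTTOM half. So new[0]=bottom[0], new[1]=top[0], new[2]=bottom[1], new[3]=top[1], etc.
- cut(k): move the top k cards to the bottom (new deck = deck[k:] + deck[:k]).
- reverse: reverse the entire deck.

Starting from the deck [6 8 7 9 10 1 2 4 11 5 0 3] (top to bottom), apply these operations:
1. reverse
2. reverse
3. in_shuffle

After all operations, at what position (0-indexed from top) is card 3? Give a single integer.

After op 1 (reverse): [3 0 5 11 4 2 1 10 9 7 8 6]
After op 2 (reverse): [6 8 7 9 10 1 2 4 11 5 0 3]
After op 3 (in_shuffle): [2 6 4 8 11 7 5 9 0 10 3 1]
Card 3 is at position 10.

Answer: 10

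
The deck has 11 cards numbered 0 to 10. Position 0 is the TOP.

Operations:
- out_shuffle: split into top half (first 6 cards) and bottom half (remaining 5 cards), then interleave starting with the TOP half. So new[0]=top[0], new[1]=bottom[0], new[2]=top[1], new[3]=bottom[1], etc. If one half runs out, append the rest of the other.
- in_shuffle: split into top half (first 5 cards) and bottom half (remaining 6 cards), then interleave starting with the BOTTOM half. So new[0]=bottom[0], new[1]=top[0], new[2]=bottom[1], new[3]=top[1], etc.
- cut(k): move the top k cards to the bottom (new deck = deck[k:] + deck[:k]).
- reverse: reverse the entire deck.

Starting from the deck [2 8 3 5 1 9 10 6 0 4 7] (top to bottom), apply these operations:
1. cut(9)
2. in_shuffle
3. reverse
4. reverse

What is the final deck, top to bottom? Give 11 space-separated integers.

Answer: 5 4 1 7 9 2 10 8 6 3 0

Derivation:
After op 1 (cut(9)): [4 7 2 8 3 5 1 9 10 6 0]
After op 2 (in_shuffle): [5 4 1 7 9 2 10 8 6 3 0]
After op 3 (reverse): [0 3 6 8 10 2 9 7 1 4 5]
After op 4 (reverse): [5 4 1 7 9 2 10 8 6 3 0]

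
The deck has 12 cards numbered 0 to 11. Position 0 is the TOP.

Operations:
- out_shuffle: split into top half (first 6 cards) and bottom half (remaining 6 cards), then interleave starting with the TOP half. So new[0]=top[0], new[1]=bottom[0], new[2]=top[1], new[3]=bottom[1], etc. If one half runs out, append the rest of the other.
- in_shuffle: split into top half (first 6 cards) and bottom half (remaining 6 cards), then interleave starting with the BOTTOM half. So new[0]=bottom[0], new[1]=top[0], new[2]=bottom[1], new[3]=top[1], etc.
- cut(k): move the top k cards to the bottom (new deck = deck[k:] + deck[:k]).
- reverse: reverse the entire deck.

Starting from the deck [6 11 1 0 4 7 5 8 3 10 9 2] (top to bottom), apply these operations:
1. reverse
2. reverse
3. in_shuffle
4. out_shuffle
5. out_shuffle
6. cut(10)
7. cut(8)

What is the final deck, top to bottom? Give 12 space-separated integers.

Answer: 0 2 8 1 9 7 5 11 10 4 6 3

Derivation:
After op 1 (reverse): [2 9 10 3 8 5 7 4 0 1 11 6]
After op 2 (reverse): [6 11 1 0 4 7 5 8 3 10 9 2]
After op 3 (in_shuffle): [5 6 8 11 3 1 10 0 9 4 2 7]
After op 4 (out_shuffle): [5 10 6 0 8 9 11 4 3 2 1 7]
After op 5 (out_shuffle): [5 11 10 4 6 3 0 2 8 1 9 7]
After op 6 (cut(10)): [9 7 5 11 10 4 6 3 0 2 8 1]
After op 7 (cut(8)): [0 2 8 1 9 7 5 11 10 4 6 3]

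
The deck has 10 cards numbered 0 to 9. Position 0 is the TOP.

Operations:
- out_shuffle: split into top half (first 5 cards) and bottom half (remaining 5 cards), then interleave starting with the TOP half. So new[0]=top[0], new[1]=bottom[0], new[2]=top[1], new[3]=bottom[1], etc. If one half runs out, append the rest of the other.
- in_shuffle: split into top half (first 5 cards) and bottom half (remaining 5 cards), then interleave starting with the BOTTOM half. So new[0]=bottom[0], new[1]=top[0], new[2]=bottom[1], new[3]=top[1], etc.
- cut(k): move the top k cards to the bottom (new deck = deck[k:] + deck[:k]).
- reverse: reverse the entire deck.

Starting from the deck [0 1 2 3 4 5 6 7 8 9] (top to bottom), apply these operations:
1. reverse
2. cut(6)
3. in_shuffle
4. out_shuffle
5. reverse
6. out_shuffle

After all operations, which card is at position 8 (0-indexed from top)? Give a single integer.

Answer: 0

Derivation:
After op 1 (reverse): [9 8 7 6 5 4 3 2 1 0]
After op 2 (cut(6)): [3 2 1 0 9 8 7 6 5 4]
After op 3 (in_shuffle): [8 3 7 2 6 1 5 0 4 9]
After op 4 (out_shuffle): [8 1 3 5 7 0 2 4 6 9]
After op 5 (reverse): [9 6 4 2 0 7 5 3 1 8]
After op 6 (out_shuffle): [9 7 6 5 4 3 2 1 0 8]
Position 8: card 0.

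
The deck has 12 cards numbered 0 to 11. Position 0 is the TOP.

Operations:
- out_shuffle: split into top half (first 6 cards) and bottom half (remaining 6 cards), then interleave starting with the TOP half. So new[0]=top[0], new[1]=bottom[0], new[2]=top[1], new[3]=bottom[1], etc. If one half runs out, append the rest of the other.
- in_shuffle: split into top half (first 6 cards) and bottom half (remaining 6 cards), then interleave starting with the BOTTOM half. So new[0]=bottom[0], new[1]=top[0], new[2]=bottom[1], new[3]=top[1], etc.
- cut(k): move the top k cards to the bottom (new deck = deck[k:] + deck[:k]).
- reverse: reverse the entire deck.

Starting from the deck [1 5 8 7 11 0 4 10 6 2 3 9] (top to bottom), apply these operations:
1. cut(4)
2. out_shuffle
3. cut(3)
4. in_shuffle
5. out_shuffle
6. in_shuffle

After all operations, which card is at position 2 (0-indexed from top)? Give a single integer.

Answer: 5

Derivation:
After op 1 (cut(4)): [11 0 4 10 6 2 3 9 1 5 8 7]
After op 2 (out_shuffle): [11 3 0 9 4 1 10 5 6 8 2 7]
After op 3 (cut(3)): [9 4 1 10 5 6 8 2 7 11 3 0]
After op 4 (in_shuffle): [8 9 2 4 7 1 11 10 3 5 0 6]
After op 5 (out_shuffle): [8 11 9 10 2 3 4 5 7 0 1 6]
After op 6 (in_shuffle): [4 8 5 11 7 9 0 10 1 2 6 3]
Position 2: card 5.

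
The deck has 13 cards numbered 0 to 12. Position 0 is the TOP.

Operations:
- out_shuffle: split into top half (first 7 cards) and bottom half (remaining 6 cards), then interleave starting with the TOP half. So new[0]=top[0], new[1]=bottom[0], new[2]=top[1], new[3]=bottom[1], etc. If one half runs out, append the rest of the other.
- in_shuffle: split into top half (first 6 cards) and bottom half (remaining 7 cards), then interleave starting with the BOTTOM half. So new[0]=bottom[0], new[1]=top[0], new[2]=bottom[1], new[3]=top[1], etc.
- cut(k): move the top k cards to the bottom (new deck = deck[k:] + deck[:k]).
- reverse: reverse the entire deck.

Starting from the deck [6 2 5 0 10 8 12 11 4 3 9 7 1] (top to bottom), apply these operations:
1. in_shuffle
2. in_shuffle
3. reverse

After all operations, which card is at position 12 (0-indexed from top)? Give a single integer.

Answer: 3

Derivation:
After op 1 (in_shuffle): [12 6 11 2 4 5 3 0 9 10 7 8 1]
After op 2 (in_shuffle): [3 12 0 6 9 11 10 2 7 4 8 5 1]
After op 3 (reverse): [1 5 8 4 7 2 10 11 9 6 0 12 3]
Position 12: card 3.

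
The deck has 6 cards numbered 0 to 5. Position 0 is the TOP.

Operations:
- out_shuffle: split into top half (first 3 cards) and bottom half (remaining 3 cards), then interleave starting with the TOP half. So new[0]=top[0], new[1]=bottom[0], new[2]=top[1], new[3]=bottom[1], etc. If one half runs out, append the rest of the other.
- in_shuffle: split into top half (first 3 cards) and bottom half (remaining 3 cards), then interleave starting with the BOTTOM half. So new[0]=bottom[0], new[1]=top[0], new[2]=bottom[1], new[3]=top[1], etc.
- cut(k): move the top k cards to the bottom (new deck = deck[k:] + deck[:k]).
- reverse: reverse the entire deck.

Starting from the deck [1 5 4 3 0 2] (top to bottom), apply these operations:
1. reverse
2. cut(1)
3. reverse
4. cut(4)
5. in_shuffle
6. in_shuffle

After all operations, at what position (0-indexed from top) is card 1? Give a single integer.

After op 1 (reverse): [2 0 3 4 5 1]
After op 2 (cut(1)): [0 3 4 5 1 2]
After op 3 (reverse): [2 1 5 4 3 0]
After op 4 (cut(4)): [3 0 2 1 5 4]
After op 5 (in_shuffle): [1 3 5 0 4 2]
After op 6 (in_shuffle): [0 1 4 3 2 5]
Card 1 is at position 1.

Answer: 1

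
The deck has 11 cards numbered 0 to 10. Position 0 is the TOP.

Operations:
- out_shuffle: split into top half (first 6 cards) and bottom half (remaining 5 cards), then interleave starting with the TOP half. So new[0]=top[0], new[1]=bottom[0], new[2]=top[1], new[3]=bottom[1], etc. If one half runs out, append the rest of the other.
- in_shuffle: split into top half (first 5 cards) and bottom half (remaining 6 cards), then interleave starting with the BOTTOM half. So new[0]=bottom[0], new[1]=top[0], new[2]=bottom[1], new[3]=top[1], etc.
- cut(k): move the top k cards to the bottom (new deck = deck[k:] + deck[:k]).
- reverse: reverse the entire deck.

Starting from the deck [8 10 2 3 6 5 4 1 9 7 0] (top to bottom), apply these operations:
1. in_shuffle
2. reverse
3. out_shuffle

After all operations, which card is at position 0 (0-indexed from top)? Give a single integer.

After op 1 (in_shuffle): [5 8 4 10 1 2 9 3 7 6 0]
After op 2 (reverse): [0 6 7 3 9 2 1 10 4 8 5]
After op 3 (out_shuffle): [0 1 6 10 7 4 3 8 9 5 2]
Position 0: card 0.

Answer: 0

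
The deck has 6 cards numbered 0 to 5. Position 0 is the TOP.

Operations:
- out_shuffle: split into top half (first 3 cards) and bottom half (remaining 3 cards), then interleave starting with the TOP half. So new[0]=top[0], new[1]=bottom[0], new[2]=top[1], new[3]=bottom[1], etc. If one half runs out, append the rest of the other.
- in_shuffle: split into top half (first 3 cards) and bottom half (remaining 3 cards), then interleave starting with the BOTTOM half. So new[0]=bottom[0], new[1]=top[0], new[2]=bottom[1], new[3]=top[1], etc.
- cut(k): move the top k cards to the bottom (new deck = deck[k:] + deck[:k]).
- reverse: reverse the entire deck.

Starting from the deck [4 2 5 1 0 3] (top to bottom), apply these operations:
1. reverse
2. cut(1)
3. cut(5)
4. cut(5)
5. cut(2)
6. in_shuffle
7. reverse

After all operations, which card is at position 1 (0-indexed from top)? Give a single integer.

After op 1 (reverse): [3 0 1 5 2 4]
After op 2 (cut(1)): [0 1 5 2 4 3]
After op 3 (cut(5)): [3 0 1 5 2 4]
After op 4 (cut(5)): [4 3 0 1 5 2]
After op 5 (cut(2)): [0 1 5 2 4 3]
After op 6 (in_shuffle): [2 0 4 1 3 5]
After op 7 (reverse): [5 3 1 4 0 2]
Position 1: card 3.

Answer: 3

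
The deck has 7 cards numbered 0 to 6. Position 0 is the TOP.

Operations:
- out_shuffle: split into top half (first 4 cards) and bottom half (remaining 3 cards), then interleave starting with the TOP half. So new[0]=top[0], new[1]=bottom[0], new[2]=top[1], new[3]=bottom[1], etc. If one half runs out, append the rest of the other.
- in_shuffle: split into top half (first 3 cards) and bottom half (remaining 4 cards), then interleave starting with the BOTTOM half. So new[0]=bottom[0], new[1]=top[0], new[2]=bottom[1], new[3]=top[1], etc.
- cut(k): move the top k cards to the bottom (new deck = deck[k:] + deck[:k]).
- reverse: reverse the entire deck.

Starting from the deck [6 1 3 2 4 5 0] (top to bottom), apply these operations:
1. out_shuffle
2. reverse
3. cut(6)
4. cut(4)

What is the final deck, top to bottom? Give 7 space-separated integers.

Answer: 5 1 4 6 2 0 3

Derivation:
After op 1 (out_shuffle): [6 4 1 5 3 0 2]
After op 2 (reverse): [2 0 3 5 1 4 6]
After op 3 (cut(6)): [6 2 0 3 5 1 4]
After op 4 (cut(4)): [5 1 4 6 2 0 3]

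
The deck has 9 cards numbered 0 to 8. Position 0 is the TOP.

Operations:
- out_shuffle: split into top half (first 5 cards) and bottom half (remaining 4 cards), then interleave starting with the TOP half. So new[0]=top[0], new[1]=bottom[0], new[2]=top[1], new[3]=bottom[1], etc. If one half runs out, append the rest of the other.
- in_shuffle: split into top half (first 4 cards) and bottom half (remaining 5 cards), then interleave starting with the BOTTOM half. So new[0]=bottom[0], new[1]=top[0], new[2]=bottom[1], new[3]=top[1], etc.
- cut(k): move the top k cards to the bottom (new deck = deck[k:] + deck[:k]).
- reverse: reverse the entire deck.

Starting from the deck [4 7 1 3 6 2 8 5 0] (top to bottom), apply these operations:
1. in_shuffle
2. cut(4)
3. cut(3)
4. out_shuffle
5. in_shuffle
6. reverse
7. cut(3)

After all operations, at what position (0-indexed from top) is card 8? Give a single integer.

Answer: 7

Derivation:
After op 1 (in_shuffle): [6 4 2 7 8 1 5 3 0]
After op 2 (cut(4)): [8 1 5 3 0 6 4 2 7]
After op 3 (cut(3)): [3 0 6 4 2 7 8 1 5]
After op 4 (out_shuffle): [3 7 0 8 6 1 4 5 2]
After op 5 (in_shuffle): [6 3 1 7 4 0 5 8 2]
After op 6 (reverse): [2 8 5 0 4 7 1 3 6]
After op 7 (cut(3)): [0 4 7 1 3 6 2 8 5]
Card 8 is at position 7.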